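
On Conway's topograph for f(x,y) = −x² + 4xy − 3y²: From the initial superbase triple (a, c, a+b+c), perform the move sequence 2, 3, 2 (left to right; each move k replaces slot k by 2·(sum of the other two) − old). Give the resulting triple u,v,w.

start (-1,-3,0) = (f(1,0),f(0,1),f(1,1))
replace slot 2: 2·((-1)+0) − (-3) = 1 → (-1,1,0)
replace slot 3: 2·((-1)+1) − 0 = 0 → (-1,1,0)
replace slot 2: 2·((-1)+0) − 1 = -3 → (-1,-3,0)

-1,-3,0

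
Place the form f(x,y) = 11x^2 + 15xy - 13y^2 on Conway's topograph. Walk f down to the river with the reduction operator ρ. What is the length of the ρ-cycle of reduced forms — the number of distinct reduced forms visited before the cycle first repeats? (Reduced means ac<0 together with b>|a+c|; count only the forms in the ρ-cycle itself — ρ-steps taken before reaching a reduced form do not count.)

D = 797, ⌊√D⌋ = 28
river: ρ → (-13,11,13)
river: ρ → (13,15,-11)
river: ρ → (-11,7,17)
river: ρ → (17,27,-1)
river: ρ → (-1,27,17)
river: ρ → (17,7,-11)
river: ρ → (-11,15,13)
river: ρ → (13,11,-13)
river: ρ → (-13,15,11)
river: ρ → (11,7,-17)
river: ρ → (-17,27,1)
river: ρ → (1,27,-17)
river: ρ → (-17,7,11)
river: ρ → (11,15,-13)
ρ-cycle length = 14 (tail of 0 descent steps not counted)

14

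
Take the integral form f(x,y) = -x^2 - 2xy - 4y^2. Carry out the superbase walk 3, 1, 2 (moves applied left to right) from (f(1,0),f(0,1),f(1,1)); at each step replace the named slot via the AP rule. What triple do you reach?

start (-1,-4,-7) = (f(1,0),f(0,1),f(1,1))
replace slot 3: 2·((-1)+(-4)) − (-7) = -3 → (-1,-4,-3)
replace slot 1: 2·((-4)+(-3)) − (-1) = -13 → (-13,-4,-3)
replace slot 2: 2·((-13)+(-3)) − (-4) = -28 → (-13,-28,-3)

-13,-28,-3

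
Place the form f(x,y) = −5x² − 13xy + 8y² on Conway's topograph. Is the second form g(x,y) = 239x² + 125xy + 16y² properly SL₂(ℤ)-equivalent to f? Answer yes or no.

D₁ = 329, D₂ = 329
river cycle of f (length 16): (8, 13, -5), (-5, 17, 2), (2, 15, -13), (-13, 11, 4), (4, 13, -10), (-10, 7, 7), (7, 7, -10), (-10, 13, 4), (4, 11, -13), (-13, 15, 2), … (6 more)
river cycle of g (length 16): (-5, 17, 2), (2, 15, -13), (-13, 11, 4), (4, 13, -10), (-10, 7, 7), (7, 7, -10), (-10, 13, 4), (4, 11, -13), (-13, 15, 2), (2, 17, -5), … (6 more)
cycles coincide ⇒ equivalent

yes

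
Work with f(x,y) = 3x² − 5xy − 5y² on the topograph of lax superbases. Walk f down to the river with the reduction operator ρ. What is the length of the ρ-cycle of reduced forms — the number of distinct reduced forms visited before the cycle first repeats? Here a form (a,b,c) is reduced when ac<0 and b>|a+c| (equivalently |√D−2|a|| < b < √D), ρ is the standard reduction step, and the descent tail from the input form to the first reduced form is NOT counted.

D = 85, ⌊√D⌋ = 9
descent: ρ → (-5,5,3)  [lands on river]
river: ρ → (3,7,-3)
river: ρ → (-3,5,5)
river: ρ → (5,5,-3)
river: ρ → (-3,7,3)
river: ρ → (3,5,-5)
ρ-cycle length = 6 (tail of 1 descent step not counted)

6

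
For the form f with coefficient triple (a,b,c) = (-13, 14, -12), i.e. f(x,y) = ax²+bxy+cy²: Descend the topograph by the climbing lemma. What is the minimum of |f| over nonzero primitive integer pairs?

translate: b→12 (≡-14 mod 26), so (13,-14,12)→(13,12,11)
flip: (13,12,11)→(11,-12,13)
translate: b→10 (≡-12 mod 22), so (11,-12,13)→(11,10,12)
reduced (well bottom): (11,10,12) with a≤c, −a<b≤a
well minimum |f| = |-11| = 11 (negative-definite)

11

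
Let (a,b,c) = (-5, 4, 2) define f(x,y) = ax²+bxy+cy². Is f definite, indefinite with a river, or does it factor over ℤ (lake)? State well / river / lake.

D = b²−4ac = 4² − 4·(-5)·2 = 56
D > 0 non-square ⇒ indefinite ⇒ periodic river

river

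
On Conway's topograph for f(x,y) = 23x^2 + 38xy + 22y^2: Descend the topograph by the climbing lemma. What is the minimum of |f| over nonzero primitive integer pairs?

translate: b→-8 (≡38 mod 46), so (23,38,22)→(23,-8,7)
flip: (23,-8,7)→(7,8,23)
translate: b→-6 (≡8 mod 14), so (7,8,23)→(7,-6,22)
reduced (well bottom): (7,-6,22) with a≤c, −a<b≤a
well minimum = a = 7

7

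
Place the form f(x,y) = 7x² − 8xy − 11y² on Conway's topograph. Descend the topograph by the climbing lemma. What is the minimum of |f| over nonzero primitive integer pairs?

descent: ρ → (-11,8,7)  [lands on river]
river: ρ → (7,6,-12)
river: ρ → (-12,18,1)
river: ρ → (1,18,-12)
river: ρ → (-12,6,7)
river: ρ → (7,8,-11)
river: ρ → (-11,14,4)
river: ρ → (4,18,-3)
river: ρ → (-3,18,4)
river: ρ → (4,14,-11)
closes: descent 1, river 10
min |a| on river = 1

1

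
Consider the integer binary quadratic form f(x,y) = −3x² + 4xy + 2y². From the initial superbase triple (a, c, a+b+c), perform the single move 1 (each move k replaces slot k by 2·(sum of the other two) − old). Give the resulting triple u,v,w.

start (-3,2,3) = (f(1,0),f(0,1),f(1,1))
replace slot 1: 2·(2+3) − (-3) = 13 → (13,2,3)

13,2,3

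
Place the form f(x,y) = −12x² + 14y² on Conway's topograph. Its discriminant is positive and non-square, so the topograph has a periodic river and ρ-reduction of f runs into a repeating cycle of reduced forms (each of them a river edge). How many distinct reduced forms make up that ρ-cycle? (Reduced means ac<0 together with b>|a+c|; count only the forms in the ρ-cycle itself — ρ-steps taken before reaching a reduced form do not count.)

D = 672, ⌊√D⌋ = 25
descent: ρ → (14,0,-12)
descent: ρ → (-12,24,2)  [lands on river]
river: ρ → (2,24,-12)
ρ-cycle length = 2 (tail of 2 descent steps not counted)

2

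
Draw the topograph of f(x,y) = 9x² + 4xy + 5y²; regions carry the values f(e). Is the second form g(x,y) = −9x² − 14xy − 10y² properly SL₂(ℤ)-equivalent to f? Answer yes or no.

D₁ = -164, D₂ = -164
f: flip: (9,4,5)→(5,-4,9)
f: reduced (well bottom): (5,-4,9) with a≤c, −a<b≤a
g is negative-definite; reduce −g:
−g: translate: b→-4 (≡14 mod 18), so (9,14,10)→(9,-4,5)
−g: flip: (9,-4,5)→(5,4,9)
−g: reduced (well bottom): (5,4,9) with a≤c, −a<b≤a
flip sign back: reduced form of g is (-5,-4,-9)
reduced forms (5, -4, 9) vs (-5, -4, -9) ⇒ inequivalent

no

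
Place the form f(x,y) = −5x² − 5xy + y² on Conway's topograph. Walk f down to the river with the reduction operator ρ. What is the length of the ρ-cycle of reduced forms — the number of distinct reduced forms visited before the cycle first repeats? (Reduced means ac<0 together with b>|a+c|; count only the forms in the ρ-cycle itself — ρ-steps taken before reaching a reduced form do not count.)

D = 45, ⌊√D⌋ = 6
descent: ρ → (1,5,-5)  [lands on river]
river: ρ → (-5,5,1)
ρ-cycle length = 2 (tail of 1 descent step not counted)

2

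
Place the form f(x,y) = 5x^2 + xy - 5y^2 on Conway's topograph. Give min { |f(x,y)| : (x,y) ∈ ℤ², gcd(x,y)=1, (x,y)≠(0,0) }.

river: ρ → (-5,9,1)
river: ρ → (1,9,-5)
river: ρ → (-5,1,5)
river: ρ → (5,9,-1)
river: ρ → (-1,9,5)
river: ρ → (5,1,-5)
closes: descent 0, river 6
min |a| on river = 1

1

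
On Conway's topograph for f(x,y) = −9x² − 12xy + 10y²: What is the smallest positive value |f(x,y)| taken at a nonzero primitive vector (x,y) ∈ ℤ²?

descent: ρ → (10,12,-9)  [lands on river]
river: ρ → (-9,6,13)
river: ρ → (13,20,-2)
river: ρ → (-2,20,13)
river: ρ → (13,6,-9)
river: ρ → (-9,12,10)
river: ρ → (10,8,-11)
river: ρ → (-11,14,7)
river: ρ → (7,14,-11)
river: ρ → (-11,8,10)
closes: descent 1, river 10
min |a| on river = 2

2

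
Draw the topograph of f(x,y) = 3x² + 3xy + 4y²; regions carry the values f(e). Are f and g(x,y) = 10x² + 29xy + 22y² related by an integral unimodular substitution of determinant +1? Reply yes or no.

D₁ = -39, D₂ = -39
f: reduced (well bottom): (3,3,4) with a≤c, −a<b≤a
g: translate: b→9 (≡29 mod 20), so (10,29,22)→(10,9,3)
g: flip: (10,9,3)→(3,-9,10)
g: translate: b→3 (≡-9 mod 6), so (3,-9,10)→(3,3,4)
g: reduced (well bottom): (3,3,4) with a≤c, −a<b≤a
reduced forms (3, 3, 4) vs (3, 3, 4) ⇒ equivalent

yes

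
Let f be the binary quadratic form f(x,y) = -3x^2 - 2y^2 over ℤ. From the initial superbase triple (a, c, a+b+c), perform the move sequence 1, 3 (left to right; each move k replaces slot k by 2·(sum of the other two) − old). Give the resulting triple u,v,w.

start (-3,-2,-5) = (f(1,0),f(0,1),f(1,1))
replace slot 1: 2·((-2)+(-5)) − (-3) = -11 → (-11,-2,-5)
replace slot 3: 2·((-11)+(-2)) − (-5) = -21 → (-11,-2,-21)

-11,-2,-21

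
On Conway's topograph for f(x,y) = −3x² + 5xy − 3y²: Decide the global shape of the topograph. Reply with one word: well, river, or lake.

D = b²−4ac = 5² − 4·(-3)·(-3) = -11
D < 0 ⇒ definite ⇒ every region one sign ⇒ single well

well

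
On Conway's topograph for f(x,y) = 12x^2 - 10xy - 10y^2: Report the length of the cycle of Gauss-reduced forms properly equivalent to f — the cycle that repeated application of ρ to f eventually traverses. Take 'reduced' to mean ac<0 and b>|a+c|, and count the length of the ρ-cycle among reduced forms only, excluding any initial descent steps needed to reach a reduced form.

D = 580, ⌊√D⌋ = 24
descent: ρ → (-10,10,12)  [lands on river]
river: ρ → (12,14,-8)
river: ρ → (-8,18,8)
river: ρ → (8,14,-12)
river: ρ → (-12,10,10)
river: ρ → (10,10,-12)
river: ρ → (-12,14,8)
river: ρ → (8,18,-8)
river: ρ → (-8,14,12)
river: ρ → (12,10,-10)
ρ-cycle length = 10 (tail of 1 descent step not counted)

10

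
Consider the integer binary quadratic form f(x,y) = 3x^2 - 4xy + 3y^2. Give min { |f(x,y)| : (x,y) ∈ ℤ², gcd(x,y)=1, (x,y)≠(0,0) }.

translate: b→2 (≡-4 mod 6), so (3,-4,3)→(3,2,2)
flip: (3,2,2)→(2,-2,3)
translate: b→2 (≡-2 mod 4), so (2,-2,3)→(2,2,3)
reduced (well bottom): (2,2,3) with a≤c, −a<b≤a
well minimum = a = 2

2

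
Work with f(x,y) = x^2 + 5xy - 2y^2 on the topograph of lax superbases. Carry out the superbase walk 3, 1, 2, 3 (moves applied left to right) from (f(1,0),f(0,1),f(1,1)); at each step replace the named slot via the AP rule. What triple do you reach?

start (1,-2,4) = (f(1,0),f(0,1),f(1,1))
replace slot 3: 2·(1+(-2)) − 4 = -6 → (1,-2,-6)
replace slot 1: 2·((-2)+(-6)) − 1 = -17 → (-17,-2,-6)
replace slot 2: 2·((-17)+(-6)) − (-2) = -44 → (-17,-44,-6)
replace slot 3: 2·((-17)+(-44)) − (-6) = -116 → (-17,-44,-116)

-17,-44,-116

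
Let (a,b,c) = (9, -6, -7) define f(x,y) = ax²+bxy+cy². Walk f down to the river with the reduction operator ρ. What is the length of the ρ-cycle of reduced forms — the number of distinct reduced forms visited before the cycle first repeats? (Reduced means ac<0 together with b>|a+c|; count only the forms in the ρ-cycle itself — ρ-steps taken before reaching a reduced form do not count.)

D = 288, ⌊√D⌋ = 16
descent: ρ → (-7,6,9)  [lands on river]
river: ρ → (9,12,-4)
river: ρ → (-4,12,9)
river: ρ → (9,6,-7)
river: ρ → (-7,8,8)
river: ρ → (8,8,-7)
ρ-cycle length = 6 (tail of 1 descent step not counted)

6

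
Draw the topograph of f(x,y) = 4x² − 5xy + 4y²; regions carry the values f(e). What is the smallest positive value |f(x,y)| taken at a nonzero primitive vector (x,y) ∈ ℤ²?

translate: b→3 (≡-5 mod 8), so (4,-5,4)→(4,3,3)
flip: (4,3,3)→(3,-3,4)
translate: b→3 (≡-3 mod 6), so (3,-3,4)→(3,3,4)
reduced (well bottom): (3,3,4) with a≤c, −a<b≤a
well minimum = a = 3

3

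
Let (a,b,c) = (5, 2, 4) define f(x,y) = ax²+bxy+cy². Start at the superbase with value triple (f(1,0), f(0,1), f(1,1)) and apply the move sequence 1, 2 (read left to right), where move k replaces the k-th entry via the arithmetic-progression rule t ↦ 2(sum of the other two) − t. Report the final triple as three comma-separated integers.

start (5,4,11) = (f(1,0),f(0,1),f(1,1))
replace slot 1: 2·(4+11) − 5 = 25 → (25,4,11)
replace slot 2: 2·(25+11) − 4 = 68 → (25,68,11)

25,68,11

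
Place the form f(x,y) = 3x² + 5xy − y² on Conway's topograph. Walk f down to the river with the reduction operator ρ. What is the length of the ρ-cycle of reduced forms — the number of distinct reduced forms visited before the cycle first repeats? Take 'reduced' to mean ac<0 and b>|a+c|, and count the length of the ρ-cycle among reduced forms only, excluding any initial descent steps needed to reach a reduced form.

D = 37, ⌊√D⌋ = 6
river: ρ → (-1,5,3)
river: ρ → (3,1,-3)
river: ρ → (-3,5,1)
river: ρ → (1,5,-3)
river: ρ → (-3,1,3)
river: ρ → (3,5,-1)
ρ-cycle length = 6 (tail of 0 descent steps not counted)

6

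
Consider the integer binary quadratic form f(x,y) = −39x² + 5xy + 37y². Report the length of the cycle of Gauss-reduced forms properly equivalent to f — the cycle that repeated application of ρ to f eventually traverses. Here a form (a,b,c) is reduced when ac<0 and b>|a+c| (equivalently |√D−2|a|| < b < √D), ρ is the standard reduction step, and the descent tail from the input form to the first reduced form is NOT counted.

D = 5797, ⌊√D⌋ = 76
river: ρ → (37,69,-7)
river: ρ → (-7,71,27)
river: ρ → (27,37,-41)
river: ρ → (-41,45,23)
river: ρ → (23,47,-39)
river: ρ → (-39,31,31)
river: ρ → (31,31,-39)
river: ρ → (-39,47,23)
river: ρ → (23,45,-41)
river: ρ → (-41,37,27)
river: ρ → (27,71,-7)
river: ρ → (-7,69,37)
river: ρ → (37,5,-39)
river: ρ → (-39,73,3)
river: ρ → (3,71,-63)
river: ρ → (-63,55,11)
river: ρ → (11,55,-63)
river: ρ → (-63,71,3)
river: ρ → (3,73,-39)
river: ρ → (-39,5,37)
ρ-cycle length = 20 (tail of 0 descent steps not counted)

20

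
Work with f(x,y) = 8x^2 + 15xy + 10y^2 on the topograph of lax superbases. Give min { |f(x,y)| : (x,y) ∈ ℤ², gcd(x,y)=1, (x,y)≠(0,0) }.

translate: b→-1 (≡15 mod 16), so (8,15,10)→(8,-1,3)
flip: (8,-1,3)→(3,1,8)
reduced (well bottom): (3,1,8) with a≤c, −a<b≤a
well minimum = a = 3

3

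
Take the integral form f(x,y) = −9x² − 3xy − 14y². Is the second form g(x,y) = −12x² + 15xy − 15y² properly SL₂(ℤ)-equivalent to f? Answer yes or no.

D₁ = -495, D₂ = -495
f is negative-definite; reduce −f:
−f: reduced (well bottom): (9,3,14) with a≤c, −a<b≤a
flip sign back: reduced form of f is (-9,-3,-14)
g is negative-definite; reduce −g:
−g: translate: b→9 (≡-15 mod 24), so (12,-15,15)→(12,9,12)
−g: reduced (well bottom): (12,9,12) with a≤c, −a<b≤a
flip sign back: reduced form of g is (-12,-9,-12)
reduced forms (-9, -3, -14) vs (-12, -9, -12) ⇒ inequivalent

no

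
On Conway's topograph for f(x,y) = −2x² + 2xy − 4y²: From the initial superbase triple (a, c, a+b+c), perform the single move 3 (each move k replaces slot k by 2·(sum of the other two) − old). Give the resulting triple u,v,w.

start (-2,-4,-4) = (f(1,0),f(0,1),f(1,1))
replace slot 3: 2·((-2)+(-4)) − (-4) = -8 → (-2,-4,-8)

-2,-4,-8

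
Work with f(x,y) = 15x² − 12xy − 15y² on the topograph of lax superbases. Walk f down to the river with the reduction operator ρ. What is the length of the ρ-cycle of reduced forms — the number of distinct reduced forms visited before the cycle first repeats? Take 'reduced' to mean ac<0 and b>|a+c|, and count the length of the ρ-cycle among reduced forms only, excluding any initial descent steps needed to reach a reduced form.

D = 1044, ⌊√D⌋ = 32
descent: ρ → (-15,12,15)  [lands on river]
river: ρ → (15,18,-12)
river: ρ → (-12,30,3)
river: ρ → (3,30,-12)
river: ρ → (-12,18,15)
river: ρ → (15,12,-15)
river: ρ → (-15,18,12)
river: ρ → (12,30,-3)
river: ρ → (-3,30,12)
river: ρ → (12,18,-15)
ρ-cycle length = 10 (tail of 1 descent step not counted)

10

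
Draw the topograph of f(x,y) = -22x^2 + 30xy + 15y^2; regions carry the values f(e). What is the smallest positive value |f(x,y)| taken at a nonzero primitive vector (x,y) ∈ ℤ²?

river: ρ → (15,30,-22)
river: ρ → (-22,14,23)
river: ρ → (23,32,-13)
river: ρ → (-13,46,2)
river: ρ → (2,46,-13)
river: ρ → (-13,32,23)
river: ρ → (23,14,-22)
river: ρ → (-22,30,15)
closes: descent 0, river 8
min |a| on river = 2

2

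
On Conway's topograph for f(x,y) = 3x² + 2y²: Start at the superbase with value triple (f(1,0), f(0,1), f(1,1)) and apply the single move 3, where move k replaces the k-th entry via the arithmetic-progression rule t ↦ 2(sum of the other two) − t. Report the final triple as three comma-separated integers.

start (3,2,5) = (f(1,0),f(0,1),f(1,1))
replace slot 3: 2·(3+2) − 5 = 5 → (3,2,5)

3,2,5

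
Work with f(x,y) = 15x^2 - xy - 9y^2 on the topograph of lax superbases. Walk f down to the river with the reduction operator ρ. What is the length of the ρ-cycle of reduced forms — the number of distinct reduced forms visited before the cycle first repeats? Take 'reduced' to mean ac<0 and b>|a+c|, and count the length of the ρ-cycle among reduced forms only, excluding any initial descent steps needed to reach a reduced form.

D = 541, ⌊√D⌋ = 23
descent: ρ → (-9,19,5)  [lands on river]
river: ρ → (5,21,-5)
river: ρ → (-5,19,9)
river: ρ → (9,17,-7)
river: ρ → (-7,11,15)
river: ρ → (15,19,-3)
river: ρ → (-3,23,1)
river: ρ → (1,23,-3)
river: ρ → (-3,19,15)
river: ρ → (15,11,-7)
river: ρ → (-7,17,9)
river: ρ → (9,19,-5)
river: ρ → (-5,21,5)
river: ρ → (5,19,-9)
river: ρ → (-9,17,7)
river: ρ → (7,11,-15)
river: ρ → (-15,19,3)
river: ρ → (3,23,-1)
river: ρ → (-1,23,3)
river: ρ → (3,19,-15)
river: ρ → (-15,11,7)
river: ρ → (7,17,-9)
ρ-cycle length = 22 (tail of 1 descent step not counted)

22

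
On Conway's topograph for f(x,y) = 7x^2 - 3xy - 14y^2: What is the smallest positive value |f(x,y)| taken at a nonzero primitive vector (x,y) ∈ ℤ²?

descent: ρ → (-14,3,7)
descent: ρ → (7,11,-10)  [lands on river]
river: ρ → (-10,9,8)
river: ρ → (8,7,-11)
river: ρ → (-11,15,4)
river: ρ → (4,17,-7)
river: ρ → (-7,11,10)
river: ρ → (10,9,-8)
river: ρ → (-8,7,11)
river: ρ → (11,15,-4)
river: ρ → (-4,17,7)
closes: descent 2, river 10
min |a| on river = 4

4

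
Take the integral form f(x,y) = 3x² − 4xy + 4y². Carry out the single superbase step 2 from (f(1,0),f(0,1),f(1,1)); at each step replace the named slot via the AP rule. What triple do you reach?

start (3,4,3) = (f(1,0),f(0,1),f(1,1))
replace slot 2: 2·(3+3) − 4 = 8 → (3,8,3)

3,8,3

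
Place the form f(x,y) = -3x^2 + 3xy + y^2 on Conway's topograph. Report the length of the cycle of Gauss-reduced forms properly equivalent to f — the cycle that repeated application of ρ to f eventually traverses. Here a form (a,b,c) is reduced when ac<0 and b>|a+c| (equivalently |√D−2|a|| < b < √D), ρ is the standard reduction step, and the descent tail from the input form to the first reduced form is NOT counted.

D = 21, ⌊√D⌋ = 4
river: ρ → (1,3,-3)
river: ρ → (-3,3,1)
ρ-cycle length = 2 (tail of 0 descent steps not counted)

2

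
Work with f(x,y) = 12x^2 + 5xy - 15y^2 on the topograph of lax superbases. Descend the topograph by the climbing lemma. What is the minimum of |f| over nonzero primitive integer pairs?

river: ρ → (-15,25,2)
river: ρ → (2,27,-2)
river: ρ → (-2,25,15)
river: ρ → (15,5,-12)
river: ρ → (-12,19,8)
river: ρ → (8,13,-18)
river: ρ → (-18,23,3)
river: ρ → (3,25,-10)
river: ρ → (-10,15,13)
river: ρ → (13,11,-12)
river: ρ → (-12,13,12)
river: ρ → (12,11,-13)
river: ρ → (-13,15,10)
river: ρ → (10,25,-3)
river: ρ → (-3,23,18)
river: ρ → (18,13,-8)
river: ρ → (-8,19,12)
river: ρ → (12,5,-15)
closes: descent 0, river 18
min |a| on river = 2

2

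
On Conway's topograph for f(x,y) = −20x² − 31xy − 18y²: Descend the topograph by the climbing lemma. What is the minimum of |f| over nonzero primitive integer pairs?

translate: b→-9 (≡31 mod 40), so (20,31,18)→(20,-9,7)
flip: (20,-9,7)→(7,9,20)
translate: b→-5 (≡9 mod 14), so (7,9,20)→(7,-5,18)
reduced (well bottom): (7,-5,18) with a≤c, −a<b≤a
well minimum |f| = |-7| = 7 (negative-definite)

7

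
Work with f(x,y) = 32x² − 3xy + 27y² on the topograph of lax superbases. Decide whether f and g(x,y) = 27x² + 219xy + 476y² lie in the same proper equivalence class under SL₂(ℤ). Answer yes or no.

D₁ = -3447, D₂ = -3447
f: flip: (32,-3,27)→(27,3,32)
f: reduced (well bottom): (27,3,32) with a≤c, −a<b≤a
g: translate: b→3 (≡219 mod 54), so (27,219,476)→(27,3,32)
g: reduced (well bottom): (27,3,32) with a≤c, −a<b≤a
reduced forms (27, 3, 32) vs (27, 3, 32) ⇒ equivalent

yes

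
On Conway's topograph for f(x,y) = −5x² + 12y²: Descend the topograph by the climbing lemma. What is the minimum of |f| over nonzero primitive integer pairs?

descent: ρ → (12,0,-5)
descent: ρ → (-5,10,7)  [lands on river]
river: ρ → (7,4,-8)
river: ρ → (-8,12,3)
river: ρ → (3,12,-8)
river: ρ → (-8,4,7)
river: ρ → (7,10,-5)
closes: descent 2, river 6
min |a| on river = 3

3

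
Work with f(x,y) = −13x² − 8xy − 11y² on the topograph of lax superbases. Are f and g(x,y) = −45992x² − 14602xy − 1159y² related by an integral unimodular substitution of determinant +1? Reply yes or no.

D₁ = -508, D₂ = -508
f is negative-definite; reduce −f:
−f: flip: (13,8,11)→(11,-8,13)
−f: reduced (well bottom): (11,-8,13) with a≤c, −a<b≤a
flip sign back: reduced form of f is (-11,8,-13)
g is negative-definite; reduce −g:
−g: flip: (45992,14602,1159)→(1159,-14602,45992)
−g: translate: b→-694 (≡-14602 mod 2318), so (1159,-14602,45992)→(1159,-694,104)
−g: flip: (1159,-694,104)→(104,694,1159)
−g: translate: b→70 (≡694 mod 208), so (104,694,1159)→(104,70,13)
−g: flip: (104,70,13)→(13,-70,104)
−g: translate: b→8 (≡-70 mod 26), so (13,-70,104)→(13,8,11)
−g: flip: (13,8,11)→(11,-8,13)
−g: reduced (well bottom): (11,-8,13) with a≤c, −a<b≤a
flip sign back: reduced form of g is (-11,8,-13)
reduced forms (-11, 8, -13) vs (-11, 8, -13) ⇒ equivalent

yes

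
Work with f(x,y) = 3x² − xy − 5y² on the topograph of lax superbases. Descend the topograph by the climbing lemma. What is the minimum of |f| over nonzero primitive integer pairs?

descent: ρ → (-5,1,3)
descent: ρ → (3,5,-3)  [lands on river]
river: ρ → (-3,7,1)
river: ρ → (1,7,-3)
river: ρ → (-3,5,3)
river: ρ → (3,7,-1)
river: ρ → (-1,7,3)
closes: descent 2, river 6
min |a| on river = 1

1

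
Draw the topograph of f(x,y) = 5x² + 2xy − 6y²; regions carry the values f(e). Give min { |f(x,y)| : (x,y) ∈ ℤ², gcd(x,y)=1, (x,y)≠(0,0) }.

river: ρ → (-6,10,1)
river: ρ → (1,10,-6)
river: ρ → (-6,2,5)
river: ρ → (5,8,-3)
river: ρ → (-3,10,2)
river: ρ → (2,10,-3)
river: ρ → (-3,8,5)
river: ρ → (5,2,-6)
closes: descent 0, river 8
min |a| on river = 1

1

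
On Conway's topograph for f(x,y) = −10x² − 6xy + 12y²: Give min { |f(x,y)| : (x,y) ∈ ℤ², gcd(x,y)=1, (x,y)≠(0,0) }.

descent: ρ → (12,6,-10)  [lands on river]
river: ρ → (-10,14,8)
river: ρ → (8,18,-6)
river: ρ → (-6,18,8)
river: ρ → (8,14,-10)
river: ρ → (-10,6,12)
river: ρ → (12,18,-4)
river: ρ → (-4,22,2)
river: ρ → (2,22,-4)
river: ρ → (-4,18,12)
closes: descent 1, river 10
min |a| on river = 2

2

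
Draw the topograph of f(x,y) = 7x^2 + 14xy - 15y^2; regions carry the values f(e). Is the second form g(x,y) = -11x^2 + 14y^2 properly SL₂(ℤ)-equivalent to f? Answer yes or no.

D₁ = 616, D₂ = 616
river cycle of f (length 10): (-15, 16, 6), (6, 20, -9), (-9, 16, 10), (10, 24, -1), (-1, 24, 10), (10, 16, -9), (-9, 20, 6), (6, 16, -15), (-15, 14, 7), (7, 14, -15)
river cycle of g (length 8): (-11, 22, 3), (3, 20, -18), (-18, 16, 5), (5, 24, -2), (-2, 24, 5), (5, 16, -18), (-18, 20, 3), (3, 22, -11)
cycles differ ⇒ inequivalent

no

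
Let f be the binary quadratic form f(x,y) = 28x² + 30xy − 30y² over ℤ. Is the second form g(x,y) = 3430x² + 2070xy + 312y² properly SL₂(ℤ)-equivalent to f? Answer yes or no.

D₁ = 4260, D₂ = 4260
river cycle of f (length 20): (-30, 30, 28), (28, 26, -32), (-32, 38, 22), (22, 50, -20), (-20, 30, 42), (42, 54, -8), (-8, 58, 28), (28, 54, -12), (-12, 42, 52), (52, 62, -2), … (10 more)
river cycle of g (length 20): (28, 30, -30), (-30, 30, 28), (28, 26, -32), (-32, 38, 22), (22, 50, -20), (-20, 30, 42), (42, 54, -8), (-8, 58, 28), (28, 54, -12), (-12, 42, 52), … (10 more)
cycles coincide ⇒ equivalent

yes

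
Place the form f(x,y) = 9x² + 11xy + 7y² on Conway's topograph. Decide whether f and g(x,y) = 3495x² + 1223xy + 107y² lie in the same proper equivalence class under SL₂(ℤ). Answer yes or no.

D₁ = -131, D₂ = -131
f: translate: b→-7 (≡11 mod 18), so (9,11,7)→(9,-7,5)
f: flip: (9,-7,5)→(5,7,9)
f: translate: b→-3 (≡7 mod 10), so (5,7,9)→(5,-3,7)
f: reduced (well bottom): (5,-3,7) with a≤c, −a<b≤a
g: flip: (3495,1223,107)→(107,-1223,3495)
g: translate: b→61 (≡-1223 mod 214), so (107,-1223,3495)→(107,61,9)
g: flip: (107,61,9)→(9,-61,107)
g: translate: b→-7 (≡-61 mod 18), so (9,-61,107)→(9,-7,5)
g: flip: (9,-7,5)→(5,7,9)
g: translate: b→-3 (≡7 mod 10), so (5,7,9)→(5,-3,7)
g: reduced (well bottom): (5,-3,7) with a≤c, −a<b≤a
reduced forms (5, -3, 7) vs (5, -3, 7) ⇒ equivalent

yes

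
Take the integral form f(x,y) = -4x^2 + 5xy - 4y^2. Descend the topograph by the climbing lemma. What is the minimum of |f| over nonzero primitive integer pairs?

translate: b→3 (≡-5 mod 8), so (4,-5,4)→(4,3,3)
flip: (4,3,3)→(3,-3,4)
translate: b→3 (≡-3 mod 6), so (3,-3,4)→(3,3,4)
reduced (well bottom): (3,3,4) with a≤c, −a<b≤a
well minimum |f| = |-3| = 3 (negative-definite)

3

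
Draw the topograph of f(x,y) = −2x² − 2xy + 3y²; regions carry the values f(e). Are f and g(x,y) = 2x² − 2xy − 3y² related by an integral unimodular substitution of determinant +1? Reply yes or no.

D₁ = 28, D₂ = 28
river cycle of f (length 4): (3, 2, -2), (-2, 2, 3), (3, 4, -1), (-1, 4, 3)
river cycle of g (length 4): (-3, 2, 2), (2, 2, -3), (-3, 4, 1), (1, 4, -3)
cycles differ ⇒ inequivalent

no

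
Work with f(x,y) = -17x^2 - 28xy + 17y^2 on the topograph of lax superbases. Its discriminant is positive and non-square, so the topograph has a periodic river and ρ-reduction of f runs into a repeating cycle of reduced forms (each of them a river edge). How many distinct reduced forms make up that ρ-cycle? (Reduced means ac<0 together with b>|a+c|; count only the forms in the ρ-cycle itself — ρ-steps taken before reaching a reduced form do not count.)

D = 1940, ⌊√D⌋ = 44
descent: ρ → (17,28,-17)  [lands on river]
river: ρ → (-17,40,5)
river: ρ → (5,40,-17)
river: ρ → (-17,28,17)
river: ρ → (17,40,-5)
river: ρ → (-5,40,17)
ρ-cycle length = 6 (tail of 1 descent step not counted)

6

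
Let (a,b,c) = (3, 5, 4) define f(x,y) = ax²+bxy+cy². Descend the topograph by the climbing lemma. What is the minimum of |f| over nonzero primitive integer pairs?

translate: b→-1 (≡5 mod 6), so (3,5,4)→(3,-1,2)
flip: (3,-1,2)→(2,1,3)
reduced (well bottom): (2,1,3) with a≤c, −a<b≤a
well minimum = a = 2

2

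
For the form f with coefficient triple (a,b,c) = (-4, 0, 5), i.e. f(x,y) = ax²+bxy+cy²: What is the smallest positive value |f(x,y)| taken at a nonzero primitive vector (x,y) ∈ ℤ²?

descent: ρ → (5,0,-4)
descent: ρ → (-4,8,1)  [lands on river]
river: ρ → (1,8,-4)
closes: descent 2, river 2
min |a| on river = 1

1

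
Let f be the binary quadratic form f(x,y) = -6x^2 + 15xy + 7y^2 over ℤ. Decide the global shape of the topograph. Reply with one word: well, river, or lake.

D = b²−4ac = 15² − 4·(-6)·7 = 393
D > 0 non-square ⇒ indefinite ⇒ periodic river

river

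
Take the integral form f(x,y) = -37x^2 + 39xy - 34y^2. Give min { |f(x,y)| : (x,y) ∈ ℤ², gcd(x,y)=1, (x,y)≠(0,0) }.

translate: b→35 (≡-39 mod 74), so (37,-39,34)→(37,35,32)
flip: (37,35,32)→(32,-35,37)
translate: b→29 (≡-35 mod 64), so (32,-35,37)→(32,29,34)
reduced (well bottom): (32,29,34) with a≤c, −a<b≤a
well minimum |f| = |-32| = 32 (negative-definite)

32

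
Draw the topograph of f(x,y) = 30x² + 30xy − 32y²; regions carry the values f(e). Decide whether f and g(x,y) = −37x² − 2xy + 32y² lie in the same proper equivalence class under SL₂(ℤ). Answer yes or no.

D₁ = 4740, D₂ = 4740
river cycle of f (length 18): (-32, 34, 28), (28, 22, -38), (-38, 54, 12), (12, 66, -8), (-8, 62, 28), (28, 50, -20), (-20, 30, 48), (48, 66, -2), (-2, 66, 48), (48, 30, -20), … (8 more)
river cycle of g (length 14): (32, 66, -3), (-3, 66, 32), (32, 62, -7), (-7, 64, 23), (23, 28, -43), (-43, 58, 8), (8, 54, -57), (-57, 60, 5), (5, 60, -57), (-57, 54, 8), … (4 more)
cycles differ ⇒ inequivalent

no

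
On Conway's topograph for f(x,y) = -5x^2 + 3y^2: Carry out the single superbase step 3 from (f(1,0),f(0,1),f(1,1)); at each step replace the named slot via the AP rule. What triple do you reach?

start (-5,3,-2) = (f(1,0),f(0,1),f(1,1))
replace slot 3: 2·((-5)+3) − (-2) = -2 → (-5,3,-2)

-5,3,-2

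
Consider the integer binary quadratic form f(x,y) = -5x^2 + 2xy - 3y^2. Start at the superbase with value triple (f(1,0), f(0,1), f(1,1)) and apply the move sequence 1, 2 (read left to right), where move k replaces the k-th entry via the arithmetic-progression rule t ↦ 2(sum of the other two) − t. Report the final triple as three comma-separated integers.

start (-5,-3,-6) = (f(1,0),f(0,1),f(1,1))
replace slot 1: 2·((-3)+(-6)) − (-5) = -13 → (-13,-3,-6)
replace slot 2: 2·((-13)+(-6)) − (-3) = -35 → (-13,-35,-6)

-13,-35,-6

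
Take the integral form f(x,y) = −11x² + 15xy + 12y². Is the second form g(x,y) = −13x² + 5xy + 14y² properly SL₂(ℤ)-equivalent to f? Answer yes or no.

D₁ = 753, D₂ = 753
river cycle of f (length 24): (12, 9, -14), (-14, 19, 7), (7, 23, -8), (-8, 25, 4), (4, 23, -14), (-14, 5, 13), (13, 21, -6), (-6, 27, 1), (1, 27, -6), (-6, 21, 13), … (14 more)
river cycle of g (length 24): (14, 23, -4), (-4, 25, 8), (8, 23, -7), (-7, 19, 14), (14, 9, -12), (-12, 15, 11), (11, 7, -16), (-16, 25, 2), (2, 27, -3), (-3, 27, 2), … (14 more)
cycles differ ⇒ inequivalent

no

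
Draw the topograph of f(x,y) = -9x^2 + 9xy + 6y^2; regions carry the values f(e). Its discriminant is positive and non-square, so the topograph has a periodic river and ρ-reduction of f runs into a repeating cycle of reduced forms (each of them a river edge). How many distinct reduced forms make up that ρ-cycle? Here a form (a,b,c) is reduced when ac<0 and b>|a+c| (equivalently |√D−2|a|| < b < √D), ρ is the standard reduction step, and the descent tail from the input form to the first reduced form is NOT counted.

D = 297, ⌊√D⌋ = 17
river: ρ → (6,15,-3)
river: ρ → (-3,15,6)
river: ρ → (6,9,-9)
river: ρ → (-9,9,6)
ρ-cycle length = 4 (tail of 0 descent steps not counted)

4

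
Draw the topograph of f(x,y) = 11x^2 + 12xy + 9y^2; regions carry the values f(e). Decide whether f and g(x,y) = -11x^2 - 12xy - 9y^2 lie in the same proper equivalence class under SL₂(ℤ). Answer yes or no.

D₁ = -252, D₂ = -252
f: translate: b→-10 (≡12 mod 22), so (11,12,9)→(11,-10,8)
f: flip: (11,-10,8)→(8,10,11)
f: translate: b→-6 (≡10 mod 16), so (8,10,11)→(8,-6,9)
f: reduced (well bottom): (8,-6,9) with a≤c, −a<b≤a
g is negative-definite; reduce −g:
−g: translate: b→-10 (≡12 mod 22), so (11,12,9)→(11,-10,8)
−g: flip: (11,-10,8)→(8,10,11)
−g: translate: b→-6 (≡10 mod 16), so (8,10,11)→(8,-6,9)
−g: reduced (well bottom): (8,-6,9) with a≤c, −a<b≤a
flip sign back: reduced form of g is (-8,6,-9)
reduced forms (8, -6, 9) vs (-8, 6, -9) ⇒ inequivalent

no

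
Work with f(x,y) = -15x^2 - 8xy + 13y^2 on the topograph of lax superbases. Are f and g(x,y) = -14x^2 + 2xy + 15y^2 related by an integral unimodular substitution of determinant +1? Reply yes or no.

D₁ = 844, D₂ = 844
river cycle of f (length 26): (13, 8, -15), (-15, 22, 6), (6, 26, -7), (-7, 16, 21), (21, 26, -2), (-2, 26, 21), (21, 16, -7), (-7, 26, 6), (6, 22, -15), (-15, 8, 13), … (16 more)
river cycle of g (length 26): (15, 28, -1), (-1, 28, 15), (15, 2, -14), (-14, 26, 3), (3, 28, -5), (-5, 22, 18), (18, 14, -9), (-9, 22, 10), (10, 18, -13), (-13, 8, 15), … (16 more)
cycles differ ⇒ inequivalent

no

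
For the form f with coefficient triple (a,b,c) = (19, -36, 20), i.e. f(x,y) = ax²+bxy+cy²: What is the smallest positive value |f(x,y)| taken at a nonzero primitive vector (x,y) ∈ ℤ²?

translate: b→2 (≡-36 mod 38), so (19,-36,20)→(19,2,3)
flip: (19,2,3)→(3,-2,19)
reduced (well bottom): (3,-2,19) with a≤c, −a<b≤a
well minimum = a = 3

3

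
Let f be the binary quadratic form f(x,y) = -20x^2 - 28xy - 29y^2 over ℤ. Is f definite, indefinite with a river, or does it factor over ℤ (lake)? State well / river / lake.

D = b²−4ac = (-28)² − 4·(-20)·(-29) = -1536
D < 0 ⇒ definite ⇒ every region one sign ⇒ single well

well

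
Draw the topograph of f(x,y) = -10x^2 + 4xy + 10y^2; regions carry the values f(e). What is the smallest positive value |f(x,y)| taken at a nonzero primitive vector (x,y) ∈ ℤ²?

river: ρ → (10,16,-4)
river: ρ → (-4,16,10)
river: ρ → (10,4,-10)
river: ρ → (-10,16,4)
river: ρ → (4,16,-10)
river: ρ → (-10,4,10)
closes: descent 0, river 6
min |a| on river = 4

4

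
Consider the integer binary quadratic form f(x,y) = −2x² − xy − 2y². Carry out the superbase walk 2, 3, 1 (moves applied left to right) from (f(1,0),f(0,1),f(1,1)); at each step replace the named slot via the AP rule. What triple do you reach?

start (-2,-2,-5) = (f(1,0),f(0,1),f(1,1))
replace slot 2: 2·((-2)+(-5)) − (-2) = -12 → (-2,-12,-5)
replace slot 3: 2·((-2)+(-12)) − (-5) = -23 → (-2,-12,-23)
replace slot 1: 2·((-12)+(-23)) − (-2) = -68 → (-68,-12,-23)

-68,-12,-23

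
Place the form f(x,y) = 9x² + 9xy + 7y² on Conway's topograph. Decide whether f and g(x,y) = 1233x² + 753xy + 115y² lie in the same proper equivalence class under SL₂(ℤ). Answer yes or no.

D₁ = -171, D₂ = -171
f: flip: (9,9,7)→(7,-9,9)
f: translate: b→5 (≡-9 mod 14), so (7,-9,9)→(7,5,7)
f: reduced (well bottom): (7,5,7) with a≤c, −a<b≤a
g: flip: (1233,753,115)→(115,-753,1233)
g: translate: b→-63 (≡-753 mod 230), so (115,-753,1233)→(115,-63,9)
g: flip: (115,-63,9)→(9,63,115)
g: translate: b→9 (≡63 mod 18), so (9,63,115)→(9,9,7)
g: flip: (9,9,7)→(7,-9,9)
g: translate: b→5 (≡-9 mod 14), so (7,-9,9)→(7,5,7)
g: reduced (well bottom): (7,5,7) with a≤c, −a<b≤a
reduced forms (7, 5, 7) vs (7, 5, 7) ⇒ equivalent

yes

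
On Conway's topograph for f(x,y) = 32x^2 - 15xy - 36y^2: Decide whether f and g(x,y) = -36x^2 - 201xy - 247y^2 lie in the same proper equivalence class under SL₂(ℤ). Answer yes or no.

D₁ = 4833, D₂ = 4833
river cycle of f (length 56): (-36, 15, 32), (32, 49, -19), (-19, 65, 8), (8, 63, -27), (-27, 45, 26), (26, 59, -13), (-13, 45, 54), (54, 63, -4), (-4, 65, 38), (38, 11, -31), … (46 more)
river cycle of g (length 56): (-36, 15, 32), (32, 49, -19), (-19, 65, 8), (8, 63, -27), (-27, 45, 26), (26, 59, -13), (-13, 45, 54), (54, 63, -4), (-4, 65, 38), (38, 11, -31), … (46 more)
cycles coincide ⇒ equivalent

yes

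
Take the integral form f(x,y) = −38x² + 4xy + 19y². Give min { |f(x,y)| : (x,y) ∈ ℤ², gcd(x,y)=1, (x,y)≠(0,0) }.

descent: ρ → (19,34,-23)  [lands on river]
river: ρ → (-23,12,30)
river: ρ → (30,48,-5)
river: ρ → (-5,52,10)
river: ρ → (10,48,-15)
river: ρ → (-15,42,19)
closes: descent 1, river 6
min |a| on river = 5

5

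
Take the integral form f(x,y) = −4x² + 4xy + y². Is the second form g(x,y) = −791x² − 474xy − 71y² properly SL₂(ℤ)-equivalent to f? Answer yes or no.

D₁ = 32, D₂ = 32
river cycle of f (length 2): (1, 4, -4), (-4, 4, 1)
river cycle of g (length 2): (1, 4, -4), (-4, 4, 1)
cycles coincide ⇒ equivalent

yes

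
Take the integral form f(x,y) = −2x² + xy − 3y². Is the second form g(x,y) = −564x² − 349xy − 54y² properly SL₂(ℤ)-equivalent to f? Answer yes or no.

D₁ = -23, D₂ = -23
f is negative-definite; reduce −f:
−f: reduced (well bottom): (2,-1,3) with a≤c, −a<b≤a
flip sign back: reduced form of f is (-2,1,-3)
g is negative-definite; reduce −g:
−g: flip: (564,349,54)→(54,-349,564)
−g: translate: b→-25 (≡-349 mod 108), so (54,-349,564)→(54,-25,3)
−g: flip: (54,-25,3)→(3,25,54)
−g: translate: b→1 (≡25 mod 6), so (3,25,54)→(3,1,2)
−g: flip: (3,1,2)→(2,-1,3)
−g: reduced (well bottom): (2,-1,3) with a≤c, −a<b≤a
flip sign back: reduced form of g is (-2,1,-3)
reduced forms (-2, 1, -3) vs (-2, 1, -3) ⇒ equivalent

yes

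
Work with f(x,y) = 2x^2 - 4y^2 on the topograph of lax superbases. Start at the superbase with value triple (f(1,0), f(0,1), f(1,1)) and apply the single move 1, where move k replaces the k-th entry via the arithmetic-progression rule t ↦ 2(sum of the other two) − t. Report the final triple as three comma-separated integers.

start (2,-4,-2) = (f(1,0),f(0,1),f(1,1))
replace slot 1: 2·((-4)+(-2)) − 2 = -14 → (-14,-4,-2)

-14,-4,-2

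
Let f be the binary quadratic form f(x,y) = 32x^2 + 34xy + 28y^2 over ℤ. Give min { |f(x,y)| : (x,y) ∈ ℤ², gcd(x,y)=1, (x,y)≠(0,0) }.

translate: b→-30 (≡34 mod 64), so (32,34,28)→(32,-30,26)
flip: (32,-30,26)→(26,30,32)
translate: b→-22 (≡30 mod 52), so (26,30,32)→(26,-22,28)
reduced (well bottom): (26,-22,28) with a≤c, −a<b≤a
well minimum = a = 26

26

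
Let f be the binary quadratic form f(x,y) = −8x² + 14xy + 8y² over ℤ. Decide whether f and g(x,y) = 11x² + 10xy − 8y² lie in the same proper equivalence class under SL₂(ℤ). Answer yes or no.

D₁ = 452, D₂ = 452
river cycle of f (length 14): (8, 18, -4), (-4, 14, 16), (16, 18, -2), (-2, 18, 16), (16, 14, -4), (-4, 18, 8), (8, 14, -8), (-8, 18, 4), (4, 14, -16), (-16, 18, 2), … (4 more)
river cycle of g (length 18): (-8, 6, 13), (13, 20, -1), (-1, 20, 13), (13, 6, -8), (-8, 10, 11), (11, 12, -7), (-7, 16, 7), (7, 12, -11), (-11, 10, 8), (8, 6, -13), … (8 more)
cycles differ ⇒ inequivalent

no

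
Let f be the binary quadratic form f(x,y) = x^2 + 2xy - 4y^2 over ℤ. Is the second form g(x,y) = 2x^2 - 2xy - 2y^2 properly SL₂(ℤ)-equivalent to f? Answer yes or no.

D₁ = 20, D₂ = 20
river cycle of f (length 2): (1, 4, -1), (-1, 4, 1)
river cycle of g (length 2): (-2, 2, 2), (2, 2, -2)
cycles differ ⇒ inequivalent

no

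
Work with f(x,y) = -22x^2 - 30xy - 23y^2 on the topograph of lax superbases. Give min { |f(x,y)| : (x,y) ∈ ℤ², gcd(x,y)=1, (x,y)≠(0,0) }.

translate: b→-14 (≡30 mod 44), so (22,30,23)→(22,-14,15)
flip: (22,-14,15)→(15,14,22)
reduced (well bottom): (15,14,22) with a≤c, −a<b≤a
well minimum |f| = |-15| = 15 (negative-definite)

15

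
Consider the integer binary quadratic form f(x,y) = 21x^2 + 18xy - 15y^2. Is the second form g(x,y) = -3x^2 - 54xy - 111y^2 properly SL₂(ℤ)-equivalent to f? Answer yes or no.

D₁ = 1584, D₂ = 1584
river cycle of f (length 8): (-15, 12, 24), (24, 36, -3), (-3, 36, 24), (24, 12, -15), (-15, 18, 21), (21, 24, -12), (-12, 24, 21), (21, 18, -15)
river cycle of g (length 8): (-3, 36, 24), (24, 12, -15), (-15, 18, 21), (21, 24, -12), (-12, 24, 21), (21, 18, -15), (-15, 12, 24), (24, 36, -3)
cycles coincide ⇒ equivalent

yes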